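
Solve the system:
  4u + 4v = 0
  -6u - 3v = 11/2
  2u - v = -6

Row-reduce:
R1 ← R1 / (4).
R2 ← R2 + 6·R1.
R3 ← R3 − 2·R1.
R2 ← R2 / (3).
R1 ← R1 − 1·R2.
R3 ← R3 + 3·R2.
Row 3 reduces to 0 = -1/2, a contradiction. The system is inconsistent.

no solution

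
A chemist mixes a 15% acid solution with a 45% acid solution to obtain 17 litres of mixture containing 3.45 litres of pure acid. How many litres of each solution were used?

litres of solution A: 14, litres of solution B: 3

Let a = litres of solution A, b = litres of solution B.
  a + b = 17
  (3/20)a + (9/20)b = 69/20
Row-reduce the augmented matrix:
R2 ← R2 − 3/20·R1.
R2 ← R2 / (3/10).
R1 ← R1 − 1·R2.
Reading off the reduced rows gives a = 14, b = 3.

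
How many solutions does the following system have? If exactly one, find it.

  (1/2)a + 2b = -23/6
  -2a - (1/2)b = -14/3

a = 3, b = -8/3

Row-reduce the augmented matrix:
R1 ← R1 / (1/2).
R2 ← R2 + 2·R1.
R2 ← R2 / (15/2).
R1 ← R1 − 4·R2.
Reading off the reduced rows gives a = 3, b = -8/3.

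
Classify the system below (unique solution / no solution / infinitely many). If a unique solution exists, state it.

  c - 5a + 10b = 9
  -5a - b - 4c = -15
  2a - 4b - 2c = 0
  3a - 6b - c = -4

Row-reduce:
R1 ← R1 / (-5).
R2 ← R2 + 5·R1.
R3 ← R3 − 2·R1.
R4 ← R4 − 3·R1.
R2 ← R2 / (-11).
R1 ← R1 + 2·R2.
R3 ← R3 / (-8/5).
R1 ← R1 − 39/55·R3.
R2 ← R2 − 5/11·R3.
R4 ← R4 + 2/5·R3.
Row 4 reduces to 0 = 1/2, a contradiction. The system is inconsistent.

no solution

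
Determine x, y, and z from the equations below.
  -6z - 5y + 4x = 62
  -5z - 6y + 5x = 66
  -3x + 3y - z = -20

x = 2, y = -6, z = -4

Row-reduce the augmented matrix:
R1 ← R1 / (4).
R2 ← R2 − 5·R1.
R3 ← R3 + 3·R1.
R2 ← R2 / (1/4).
R1 ← R1 + 5/4·R2.
R3 ← R3 + 3/4·R2.
R3 ← R3 / (2).
R1 ← R1 − 11·R3.
R2 ← R2 − 10·R3.
Reading off the reduced rows gives x = 2, y = -6, z = -4.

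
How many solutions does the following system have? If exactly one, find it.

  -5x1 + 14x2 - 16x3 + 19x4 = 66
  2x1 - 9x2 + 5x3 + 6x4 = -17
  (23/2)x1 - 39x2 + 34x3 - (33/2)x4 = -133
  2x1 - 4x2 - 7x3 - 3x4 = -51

infinitely many solutions

Row-reduce:
R1 ← R1 / (-5).
R2 ← R2 − 2·R1.
R3 ← R3 − 23/2·R1.
R4 ← R4 − 2·R1.
R2 ← R2 / (-17/5).
R1 ← R1 + 14/5·R2.
R3 ← R3 + 34/5·R2.
R4 ← R4 − 8/5·R2.
Swap R3 and R4.
R3 ← R3 / (-239/17).
R1 ← R1 − 74/17·R3.
R2 ← R2 − 7/17·R3.
Rank is 3 with 4 unknowns, leaving x4 free.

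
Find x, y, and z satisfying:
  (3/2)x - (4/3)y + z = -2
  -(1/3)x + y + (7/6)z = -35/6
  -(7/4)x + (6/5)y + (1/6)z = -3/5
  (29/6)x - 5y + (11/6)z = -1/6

x = -2, y = -3, z = -3

Row-reduce the augmented matrix:
R1 ← R1 / (3/2).
R2 ← R2 + 1/3·R1.
R3 ← R3 + 7/4·R1.
R4 ← R4 − 29/6·R1.
R2 ← R2 / (19/27).
R1 ← R1 + 8/9·R2.
R3 ← R3 + 16/45·R2.
R4 ← R4 + 19/27·R2.
R3 ← R3 / (116/57).
R1 ← R1 − 46/19·R3.
R2 ← R2 − 75/38·R3.
R4 reduces to 0 = 0, so the extra equation is consistent.
Reading off the reduced rows gives x = -2, y = -3, z = -3.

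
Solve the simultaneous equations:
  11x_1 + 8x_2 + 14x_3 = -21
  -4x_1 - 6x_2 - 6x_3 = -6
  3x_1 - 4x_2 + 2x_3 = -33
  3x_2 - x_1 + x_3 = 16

Row-reduce the augmented matrix:
R1 ← R1 / (11).
R2 ← R2 + 4·R1.
R3 ← R3 − 3·R1.
R4 ← R4 + 1·R1.
R2 ← R2 / (-34/11).
R1 ← R1 − 8/11·R2.
R3 ← R3 + 68/11·R2.
R4 ← R4 − 41/11·R2.
Swap R3 and R4.
R3 ← R3 / (20/17).
R1 ← R1 − 18/17·R3.
R2 ← R2 − 5/17·R3.
R4 reduces to 0 = 0, so the extra equation is consistent.
Reading off the reduced rows gives x_1 = -3, x_2 = 5, x_3 = -2.

x_1 = -3, x_2 = 5, x_3 = -2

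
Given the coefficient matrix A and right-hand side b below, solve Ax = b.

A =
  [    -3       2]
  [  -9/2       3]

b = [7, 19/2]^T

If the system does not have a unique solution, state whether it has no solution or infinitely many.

no solution

Row-reduce:
R1 ← R1 / (-3).
R2 ← R2 + 9/2·R1.
Row 2 reduces to 0 = -1, a contradiction. The system is inconsistent.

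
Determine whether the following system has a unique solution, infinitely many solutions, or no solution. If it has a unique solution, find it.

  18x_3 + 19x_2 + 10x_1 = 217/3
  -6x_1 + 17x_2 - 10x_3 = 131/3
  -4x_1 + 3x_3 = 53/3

Row-reduce the augmented matrix:
R1 ← R1 / (10).
R2 ← R2 + 6·R1.
R3 ← R3 + 4·R1.
R2 ← R2 / (142/5).
R1 ← R1 − 19/10·R2.
R3 ← R3 − 38/5·R2.
R3 ← R3 / (709/71).
R1 ← R1 − 124/71·R3.
R2 ← R2 − 2/71·R3.
Reading off the reduced rows gives x_1 = -8/3, x_2 = 3, x_3 = 7/3.

x_1 = -8/3, x_2 = 3, x_3 = 7/3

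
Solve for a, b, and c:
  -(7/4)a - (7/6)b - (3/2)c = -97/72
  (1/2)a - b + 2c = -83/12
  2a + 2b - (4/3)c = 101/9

Row-reduce the augmented matrix:
R1 ← R1 / (-7/4).
R2 ← R2 − 1/2·R1.
R3 ← R3 − 2·R1.
R2 ← R2 / (-4/3).
R1 ← R1 − 2/3·R2.
R3 ← R3 − 2/3·R2.
R3 ← R3 / (-95/42).
R1 ← R1 − 23/14·R3.
R2 ← R2 + 33/28·R3.
Reading off the reduced rows gives a = 3/2, b = 7/3, c = -8/3.

a = 3/2, b = 7/3, c = -8/3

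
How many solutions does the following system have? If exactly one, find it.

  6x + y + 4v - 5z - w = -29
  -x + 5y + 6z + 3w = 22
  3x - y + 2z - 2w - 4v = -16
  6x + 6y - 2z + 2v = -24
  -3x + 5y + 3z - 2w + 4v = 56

x = -5, y = 1, z = 4, w = -4, v = 4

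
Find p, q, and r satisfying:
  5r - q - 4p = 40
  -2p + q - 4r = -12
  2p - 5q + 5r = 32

Row-reduce the augmented matrix:
R1 ← R1 / (-4).
R2 ← R2 + 2·R1.
R3 ← R3 − 2·R1.
R2 ← R2 / (3/2).
R1 ← R1 − 1/4·R2.
R3 ← R3 + 11/2·R2.
R3 ← R3 / (-49/3).
R1 ← R1 + 1/6·R3.
R2 ← R2 + 13/3·R3.
Reading off the reduced rows gives p = -4, q = -4, r = 4.

p = -4, q = -4, r = 4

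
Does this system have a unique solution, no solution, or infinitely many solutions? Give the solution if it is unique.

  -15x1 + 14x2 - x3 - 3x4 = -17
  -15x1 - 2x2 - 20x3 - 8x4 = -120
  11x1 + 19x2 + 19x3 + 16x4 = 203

infinitely many solutions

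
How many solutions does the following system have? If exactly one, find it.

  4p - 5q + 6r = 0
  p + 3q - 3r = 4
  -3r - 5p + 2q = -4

infinitely many solutions

Row-reduce:
R1 ← R1 / (4).
R2 ← R2 − 1·R1.
R3 ← R3 + 5·R1.
R2 ← R2 / (17/4).
R1 ← R1 + 5/4·R2.
R3 ← R3 + 17/4·R2.
Rank is 2 with 3 unknowns, leaving r free.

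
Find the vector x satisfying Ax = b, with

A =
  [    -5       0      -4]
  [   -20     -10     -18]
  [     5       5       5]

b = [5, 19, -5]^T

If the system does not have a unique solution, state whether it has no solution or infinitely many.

no solution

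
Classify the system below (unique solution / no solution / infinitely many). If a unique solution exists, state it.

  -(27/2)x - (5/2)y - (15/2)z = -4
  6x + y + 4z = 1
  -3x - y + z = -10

Row-reduce:
R1 ← R1 / (-27/2).
R2 ← R2 − 6·R1.
R3 ← R3 + 3·R1.
R2 ← R2 / (-1/9).
R1 ← R1 − 5/27·R2.
R3 ← R3 + 4/9·R2.
Row 3 reduces to 0 = -6, a contradiction. The system is inconsistent.

no solution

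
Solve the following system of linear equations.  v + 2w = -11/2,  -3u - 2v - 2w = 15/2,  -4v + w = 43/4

u = 1/3, v = -3, w = -5/4

Row-reduce the augmented matrix:
Swap R1 and R2.
R1 ← R1 / (-3).
R1 ← R1 − 2/3·R2.
R3 ← R3 + 4·R2.
R3 ← R3 / (9).
R1 ← R1 + 2/3·R3.
R2 ← R2 − 2·R3.
Reading off the reduced rows gives u = 1/3, v = -3, w = -5/4.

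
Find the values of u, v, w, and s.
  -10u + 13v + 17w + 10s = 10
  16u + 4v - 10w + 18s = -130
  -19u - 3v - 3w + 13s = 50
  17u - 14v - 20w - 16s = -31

u = -3, v = -6, w = 4, s = -1

Row-reduce the augmented matrix:
R1 ← R1 / (-10).
R2 ← R2 − 16·R1.
R3 ← R3 + 19·R1.
R4 ← R4 − 17·R1.
R2 ← R2 / (124/5).
R1 ← R1 + 13/10·R2.
R3 ← R3 + 277/10·R2.
R4 ← R4 − 81/10·R2.
R3 ← R3 / (-1995/124).
R1 ← R1 + 99/124·R3.
R2 ← R2 − 43/62·R3.
R4 ← R4 − 407/124·R3.
R4 ← R4 / (-1429/399).
R1 ← R1 + 107/133·R4.
R2 ← R2 − 1097/399·R4.
R3 ← R3 + 793/399·R4.
Reading off the reduced rows gives u = -3, v = -6, w = 4, s = -1.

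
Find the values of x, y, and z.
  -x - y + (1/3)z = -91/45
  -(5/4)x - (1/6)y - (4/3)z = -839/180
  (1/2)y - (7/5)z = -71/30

x = 1, y = 9/5, z = 7/3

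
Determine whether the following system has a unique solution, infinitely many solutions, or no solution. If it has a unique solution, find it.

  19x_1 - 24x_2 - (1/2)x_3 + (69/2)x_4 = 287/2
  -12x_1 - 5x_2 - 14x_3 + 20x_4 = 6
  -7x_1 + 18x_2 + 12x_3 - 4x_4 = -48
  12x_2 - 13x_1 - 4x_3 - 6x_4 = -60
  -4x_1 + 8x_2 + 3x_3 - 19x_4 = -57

Row-reduce:
R1 ← R1 / (19).
R2 ← R2 + 12·R1.
R3 ← R3 + 7·R1.
R4 ← R4 + 13·R1.
R5 ← R5 + 4·R1.
R2 ← R2 / (-383/19).
R1 ← R1 + 24/19·R2.
R3 ← R3 − 174/19·R2.
R4 ← R4 + 84/19·R2.
R5 ← R5 − 56/19·R2.
R3 ← R3 / (4069/766).
R1 ← R1 − 667/766·R3.
R2 ← R2 − 272/383·R3.
R4 ← R4 + 921/766·R3.
R5 ← R5 − 307/383·R3.
R4 ← R4 / (59850/4069).
R1 ← R1 + 21740/4069·R4.
R2 ← R2 + 23502/4069·R4.
R3 ← R3 − 21215/4069·R4.
R5 ← R5 + 39900/4069·R4.
Row 5 reduces to 0 = -4/3, a contradiction. The system is inconsistent.

no solution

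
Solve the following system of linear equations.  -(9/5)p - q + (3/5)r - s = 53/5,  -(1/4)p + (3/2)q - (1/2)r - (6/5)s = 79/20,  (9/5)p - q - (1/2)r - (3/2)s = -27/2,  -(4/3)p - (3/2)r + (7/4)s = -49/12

p = -5, q = 3, r = 6, s = -1

Row-reduce the augmented matrix:
R1 ← R1 / (-9/5).
R2 ← R2 + 1/4·R1.
R3 ← R3 − 9/5·R1.
R4 ← R4 + 4/3·R1.
R2 ← R2 / (59/36).
R1 ← R1 − 5/9·R2.
R3 ← R3 + 2·R2.
R4 ← R4 − 20/27·R2.
R3 ← R3 / (-361/590).
R1 ← R1 + 8/59·R3.
R2 ← R2 + 21/59·R3.
R4 ← R4 + 595/354·R3.
R4 ← R4 / (58027/4332).
R1 ← R1 − 634/361·R4.
R2 ← R2 − 2816/1805·R4.
R3 ← R3 − 2239/361·R4.
Reading off the reduced rows gives p = -5, q = 3, r = 6, s = -1.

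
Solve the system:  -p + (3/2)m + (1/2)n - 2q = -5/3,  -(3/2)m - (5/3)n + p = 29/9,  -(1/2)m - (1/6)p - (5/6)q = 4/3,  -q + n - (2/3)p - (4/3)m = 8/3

m = -2, n = -4/3, p = -2, q = 0

Row-reduce the augmented matrix:
R1 ← R1 / (3/2).
R2 ← R2 + 3/2·R1.
R3 ← R3 + 1/2·R1.
R4 ← R4 + 4/3·R1.
R2 ← R2 / (-7/6).
R1 ← R1 − 1/3·R2.
R3 ← R3 − 1/6·R2.
R4 ← R4 − 13/9·R2.
R3 ← R3 / (-1/2).
R1 ← R1 + 2/3·R3.
R4 ← R4 + 14/9·R3.
R4 ← R4 / (19/63).
R1 ← R1 − 10/21·R4.
R2 ← R2 − 12/7·R4.
R3 ← R3 − 25/7·R4.
Reading off the reduced rows gives m = -2, n = -4/3, p = -2, q = 0.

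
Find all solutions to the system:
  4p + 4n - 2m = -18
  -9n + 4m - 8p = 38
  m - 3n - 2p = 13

no solution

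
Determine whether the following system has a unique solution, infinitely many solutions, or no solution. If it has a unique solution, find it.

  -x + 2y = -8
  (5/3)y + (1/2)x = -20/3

Row-reduce the augmented matrix:
R1 ← R1 / (-1).
R2 ← R2 − 1/2·R1.
R2 ← R2 / (8/3).
R1 ← R1 + 2·R2.
Reading off the reduced rows gives x = 0, y = -4.

x = 0, y = -4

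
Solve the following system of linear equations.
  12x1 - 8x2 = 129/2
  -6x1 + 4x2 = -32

Row-reduce:
R1 ← R1 / (12).
R2 ← R2 + 6·R1.
Row 2 reduces to 0 = 1/4, a contradiction. The system is inconsistent.

no solution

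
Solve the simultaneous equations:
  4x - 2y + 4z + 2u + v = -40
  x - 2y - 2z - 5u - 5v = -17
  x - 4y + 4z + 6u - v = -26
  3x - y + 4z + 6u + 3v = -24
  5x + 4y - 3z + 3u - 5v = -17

Row-reduce the augmented matrix:
R1 ← R1 / (4).
R2 ← R2 − 1·R1.
R3 ← R3 − 1·R1.
R4 ← R4 − 3·R1.
R5 ← R5 − 5·R1.
R2 ← R2 / (-3/2).
R1 ← R1 + 1/2·R2.
R3 ← R3 + 7/2·R2.
R4 ← R4 − 1/2·R2.
R5 ← R5 − 13/2·R2.
R3 ← R3 / (10).
R1 ← R1 − 2·R3.
R2 ← R2 − 2·R3.
R5 ← R5 + 21·R3.
R4 ← R4 / (8/3).
R1 ← R1 + 4/3·R4.
R3 ← R3 − 11/6·R4.
R5 ← R5 − 91/6·R4.
R5 ← R5 / (-1399/160).
R1 ← R1 − 1/20·R5.
R2 ← R2 − 13/10·R5.
R3 ← R3 − 121/160·R5.
R4 ← R4 − 3/16·R5.
Reading off the reduced rows gives x = -6, y = 2, z = -4, u = 1, v = 2.

x = -6, y = 2, z = -4, u = 1, v = 2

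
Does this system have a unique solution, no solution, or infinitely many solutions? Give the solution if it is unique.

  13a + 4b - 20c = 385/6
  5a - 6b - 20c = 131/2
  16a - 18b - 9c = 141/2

a = 3/2, b = -4/3, c = -5/2

Row-reduce the augmented matrix:
R1 ← R1 / (13).
R2 ← R2 − 5·R1.
R3 ← R3 − 16·R1.
R2 ← R2 / (-98/13).
R1 ← R1 − 4/13·R2.
R3 ← R3 + 298/13·R2.
R3 ← R3 / (2599/49).
R1 ← R1 + 100/49·R3.
R2 ← R2 − 80/49·R3.
Reading off the reduced rows gives a = 3/2, b = -4/3, c = -5/2.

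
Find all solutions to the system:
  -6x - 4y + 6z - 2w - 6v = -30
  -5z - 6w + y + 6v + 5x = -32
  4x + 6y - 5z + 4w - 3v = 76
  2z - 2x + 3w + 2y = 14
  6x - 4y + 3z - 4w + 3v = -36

Row-reduce the augmented matrix:
R1 ← R1 / (-6).
R2 ← R2 − 5·R1.
R3 ← R3 − 4·R1.
R4 ← R4 + 2·R1.
R5 ← R5 − 6·R1.
R2 ← R2 / (-7/3).
R1 ← R1 − 2/3·R2.
R3 ← R3 − 10/3·R2.
R4 ← R4 − 10/3·R2.
R5 ← R5 + 8·R2.
R3 ← R3 / (-1).
R1 ← R1 + 1·R3.
R5 ← R5 − 9·R3.
R4 ← R4 / (-51/7).
R1 ← R1 − 45/7·R4.
R2 ← R2 − 23/7·R4.
R3 ← R3 − 58/7·R4.
R5 ← R5 + 380/7·R4.
R5 ← R5 / (-1396/17).
R1 ← R1 − 168/17·R5.
R2 ← R2 − 19/17·R5.
R3 ← R3 − 161/17·R5.
R4 ← R4 + 8/17·R5.
Reading off the reduced rows gives x = 3, y = 3, z = -2, w = 6, v = -4.

x = 3, y = 3, z = -2, w = 6, v = -4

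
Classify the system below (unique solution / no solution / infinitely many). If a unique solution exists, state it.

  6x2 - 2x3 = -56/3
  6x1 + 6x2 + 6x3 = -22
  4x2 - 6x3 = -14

Row-reduce the augmented matrix:
Swap R1 and R2.
R1 ← R1 / (6).
R2 ← R2 / (6).
R1 ← R1 − 1·R2.
R3 ← R3 − 4·R2.
R3 ← R3 / (-14/3).
R1 ← R1 − 4/3·R3.
R2 ← R2 + 1/3·R3.
Reading off the reduced rows gives x1 = -1, x2 = -3, x3 = 1/3.

x1 = -1, x2 = -3, x3 = 1/3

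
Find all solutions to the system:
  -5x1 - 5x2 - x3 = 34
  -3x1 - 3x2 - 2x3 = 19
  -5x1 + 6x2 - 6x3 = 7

x1 = -5, x2 = -2, x3 = 1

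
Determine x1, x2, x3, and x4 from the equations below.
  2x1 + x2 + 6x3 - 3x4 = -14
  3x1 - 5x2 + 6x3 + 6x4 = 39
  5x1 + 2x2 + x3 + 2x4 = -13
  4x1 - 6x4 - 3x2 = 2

Row-reduce the augmented matrix:
R1 ← R1 / (2).
R2 ← R2 − 3·R1.
R3 ← R3 − 5·R1.
R4 ← R4 − 4·R1.
R2 ← R2 / (-13/2).
R1 ← R1 − 1/2·R2.
R3 ← R3 + 1/2·R2.
R4 ← R4 + 5·R2.
R3 ← R3 / (-179/13).
R1 ← R1 − 36/13·R3.
R2 ← R2 − 6/13·R3.
R4 ← R4 + 126/13·R3.
R4 ← R4 / (-2541/179).
R1 ← R1 − 189/179·R4.
R2 ← R2 + 237/179·R4.
R3 ← R3 + 113/179·R4.
Reading off the reduced rows gives x1 = -1, x2 = -6, x3 = 0, x4 = 2.

x1 = -1, x2 = -6, x3 = 0, x4 = 2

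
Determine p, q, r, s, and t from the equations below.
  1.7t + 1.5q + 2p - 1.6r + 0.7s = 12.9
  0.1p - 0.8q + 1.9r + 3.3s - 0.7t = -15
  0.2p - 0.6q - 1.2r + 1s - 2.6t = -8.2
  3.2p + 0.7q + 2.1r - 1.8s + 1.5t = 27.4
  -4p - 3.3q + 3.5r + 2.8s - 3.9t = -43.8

Row-reduce the augmented matrix:
R1 ← R1 / (2).
R2 ← R2 − 1/10·R1.
R3 ← R3 − 1/5·R1.
R4 ← R4 − 16/5·R1.
R5 ← R5 + 4·R1.
R2 ← R2 / (-7/8).
R1 ← R1 − 3/4·R2.
R3 ← R3 + 3/4·R2.
R4 ← R4 + 17/10·R2.
R5 ← R5 + 3/10·R2.
R3 ← R3 / (-479/175).
R1 ← R1 − 157/175·R3.
R2 ← R2 + 396/175·R3.
R4 ← R4 − 1423/1750·R3.
R5 ← R5 + 663/1750·R3.
R4 ← R4 / (-117577/11975).
R1 ← R1 − 6074/2395·R4.
R2 ← R2 + 5237/2395·R4.
R3 ← R3 − 327/479·R4.
R5 ← R5 − 39987/11975·R4.
R5 ← R5 / (-28624/587885).
R1 ← R1 + 69645/117577·R5.
R2 ← R2 − 635313/235154·R5.
R3 ← R3 − 174973/235154·R5.
R4 ← R4 − 7613/235154·R5.
Reading off the reduced rows gives p = 6, q = -2, r = -1, s = -4, t = 3.

p = 6, q = -2, r = -1, s = -4, t = 3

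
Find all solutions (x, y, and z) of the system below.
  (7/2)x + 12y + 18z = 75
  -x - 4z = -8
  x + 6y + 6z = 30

Row-reduce:
R1 ← R1 / (7/2).
R2 ← R2 + 1·R1.
R3 ← R3 − 1·R1.
R2 ← R2 / (24/7).
R1 ← R1 − 24/7·R2.
R3 ← R3 − 18/7·R2.
Row 3 reduces to 0 = -3/2, a contradiction. The system is inconsistent.

no solution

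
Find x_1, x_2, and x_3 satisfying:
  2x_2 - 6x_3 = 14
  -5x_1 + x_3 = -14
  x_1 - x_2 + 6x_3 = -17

Row-reduce the augmented matrix:
Swap R1 and R2.
R1 ← R1 / (-5).
R3 ← R3 − 1·R1.
R2 ← R2 / (2).
R3 ← R3 + 1·R2.
R3 ← R3 / (16/5).
R1 ← R1 + 1/5·R3.
R2 ← R2 + 3·R3.
Reading off the reduced rows gives x_1 = 2, x_2 = -5, x_3 = -4.

x_1 = 2, x_2 = -5, x_3 = -4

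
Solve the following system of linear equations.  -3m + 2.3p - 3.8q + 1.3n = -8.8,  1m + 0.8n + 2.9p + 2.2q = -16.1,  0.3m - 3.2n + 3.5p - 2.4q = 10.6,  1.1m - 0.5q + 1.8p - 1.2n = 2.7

Row-reduce the augmented matrix:
R1 ← R1 / (-3).
R2 ← R2 − 1·R1.
R3 ← R3 − 3/10·R1.
R4 ← R4 − 11/10·R1.
R2 ← R2 / (37/30).
R1 ← R1 + 13/30·R2.
R3 ← R3 + 307/100·R2.
R4 ← R4 + 217/300·R2.
R3 ← R3 / (47571/3700).
R1 ← R1 − 193/370·R3.
R2 ← R2 − 110/37·R3.
R4 ← R4 − 17737/3700·R3.
R4 ← R4 / (-111853/95142).
R1 ← R1 − 76738/47571·R4.
R2 ← R2 − 41024/47571·R4.
R3 ← R3 + 1690/47571·R4.
Reading off the reduced rows gives m = 1, n = -5, p = -3, q = -2.

m = 1, n = -5, p = -3, q = -2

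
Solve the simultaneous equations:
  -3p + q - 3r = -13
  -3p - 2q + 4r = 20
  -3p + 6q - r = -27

Row-reduce the augmented matrix:
R1 ← R1 / (-3).
R2 ← R2 + 3·R1.
R3 ← R3 + 3·R1.
R2 ← R2 / (-3).
R1 ← R1 + 1/3·R2.
R3 ← R3 − 5·R2.
R3 ← R3 / (41/3).
R1 ← R1 − 2/9·R3.
R2 ← R2 + 7/3·R3.
Reading off the reduced rows gives p = 0, q = -4, r = 3.

p = 0, q = -4, r = 3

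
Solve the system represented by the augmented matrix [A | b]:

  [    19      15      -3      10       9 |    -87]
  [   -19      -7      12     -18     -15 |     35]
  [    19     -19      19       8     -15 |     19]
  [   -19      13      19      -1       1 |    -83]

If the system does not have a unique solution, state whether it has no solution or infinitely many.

Row-reduce:
R1 ← R1 / (19).
R2 ← R2 + 19·R1.
R3 ← R3 − 19·R1.
R4 ← R4 + 19·R1.
R2 ← R2 / (8).
R1 ← R1 − 15/19·R2.
R3 ← R3 + 34·R2.
R4 ← R4 − 28·R2.
R3 ← R3 / (241/4).
R1 ← R1 + 159/152·R3.
R2 ← R2 − 9/8·R3.
R4 ← R4 + 31/2·R3.
R4 ← R4 / (6685/241).
R1 ← R1 − 3163/4579·R4.
R2 ← R2 + 79/241·R4.
R3 ← R3 + 144/241·R4.
Rank is 4 with 5 unknowns, leaving x_5 free.

infinitely many solutions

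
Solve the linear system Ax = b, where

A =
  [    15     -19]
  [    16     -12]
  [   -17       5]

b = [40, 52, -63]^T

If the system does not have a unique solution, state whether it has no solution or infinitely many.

no solution

Row-reduce:
R1 ← R1 / (15).
R2 ← R2 − 16·R1.
R3 ← R3 + 17·R1.
R2 ← R2 / (124/15).
R1 ← R1 + 19/15·R2.
R3 ← R3 + 248/15·R2.
Row 3 reduces to 0 = 1, a contradiction. The system is inconsistent.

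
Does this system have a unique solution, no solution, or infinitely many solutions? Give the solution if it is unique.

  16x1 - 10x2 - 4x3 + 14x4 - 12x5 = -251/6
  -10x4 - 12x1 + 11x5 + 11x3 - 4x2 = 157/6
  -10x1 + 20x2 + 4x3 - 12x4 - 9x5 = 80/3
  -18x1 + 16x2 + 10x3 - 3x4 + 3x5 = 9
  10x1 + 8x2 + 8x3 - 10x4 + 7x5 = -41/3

Row-reduce the augmented matrix:
R1 ← R1 / (16).
R2 ← R2 + 12·R1.
R3 ← R3 + 10·R1.
R4 ← R4 + 18·R1.
R5 ← R5 − 10·R1.
R2 ← R2 / (-23/2).
R1 ← R1 + 5/8·R2.
R3 ← R3 − 55/4·R2.
R4 ← R4 − 19/4·R2.
R5 ← R5 − 57/4·R2.
R3 ← R3 / (509/46).
R1 ← R1 + 63/92·R3.
R2 ← R2 + 16/23·R3.
R4 ← R4 − 405/46·R3.
R5 ← R5 − 939/46·R3.
R4 ← R4 / (7669/509).
R1 ← R1 − 348/509·R4.
R2 ← R2 + 107/509·R4.
R3 ← R3 + 122/509·R4.
R5 ← R5 + 6738/509·R4.
R5 ← R5 / (340270/7669).
R1 ← R1 + 27643/15338·R5.
R2 ← R2 + 7970/7669·R5.
R3 ← R3 + 9589/7669·R5.
R4 ← R4 − 790/7669·R5.
Reading off the reduced rows gives x1 = -5/3, x2 = -3/4, x3 = -3/2, x4 = -7/3, x5 = -1/3.

x1 = -5/3, x2 = -3/4, x3 = -3/2, x4 = -7/3, x5 = -1/3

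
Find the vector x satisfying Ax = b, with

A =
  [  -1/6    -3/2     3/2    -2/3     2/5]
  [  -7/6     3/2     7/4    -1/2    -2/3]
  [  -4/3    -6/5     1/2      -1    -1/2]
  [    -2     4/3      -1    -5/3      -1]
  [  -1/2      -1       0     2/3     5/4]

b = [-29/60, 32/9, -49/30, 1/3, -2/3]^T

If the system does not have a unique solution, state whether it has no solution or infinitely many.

Row-reduce the augmented matrix:
R1 ← R1 / (-1/6).
R2 ← R2 + 7/6·R1.
R3 ← R3 + 4/3·R1.
R4 ← R4 + 2·R1.
R5 ← R5 + 1/2·R1.
R2 ← R2 / (12).
R1 ← R1 − 9·R2.
R3 ← R3 − 54/5·R2.
R4 ← R4 − 58/3·R2.
R5 ← R5 − 7/2·R2.
R3 ← R3 / (-29/8).
R1 ← R1 + 39/16·R3.
R2 ← R2 + 35/48·R3.
R4 ← R4 + 353/72·R3.
R5 ← R5 + 187/96·R3.
R4 ← R4 / (-305/261).
R1 ← R1 − 14/29·R4.
R2 ← R2 − 20/87·R4.
R3 ← R3 + 14/87·R4.
R5 ← R5 − 33/29·R4.
R5 ← R5 / (1058179/549000).
R1 ← R1 − 75517/91500·R5.
R2 ← R2 + 367/6100·R5.
R3 ← R3 − 5597/68625·R5.
R4 ← R4 + 22301/45750·R5.
Reading off the reduced rows gives x_1 = 0, x_2 = 3/2, x_3 = 1, x_4 = 0, x_5 = 2/3.

x_1 = 0, x_2 = 3/2, x_3 = 1, x_4 = 0, x_5 = 2/3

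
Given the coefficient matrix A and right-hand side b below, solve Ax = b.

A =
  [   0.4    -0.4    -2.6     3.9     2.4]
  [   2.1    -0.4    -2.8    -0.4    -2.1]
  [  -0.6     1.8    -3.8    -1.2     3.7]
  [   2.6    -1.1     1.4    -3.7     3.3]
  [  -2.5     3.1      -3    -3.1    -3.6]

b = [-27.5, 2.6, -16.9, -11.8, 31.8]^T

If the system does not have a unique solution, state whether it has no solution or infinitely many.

x_1 = -3, x_2 = 0, x_3 = 1, x_4 = -3, x_5 = -5

Row-reduce the augmented matrix:
R1 ← R1 / (2/5).
R2 ← R2 − 21/10·R1.
R3 ← R3 + 3/5·R1.
R4 ← R4 − 13/5·R1.
R5 ← R5 + 5/2·R1.
R2 ← R2 / (17/10).
R1 ← R1 + 1·R2.
R3 ← R3 − 6/5·R2.
R4 ← R4 − 3/2·R2.
R5 ← R5 − 3/5·R2.
R3 ← R3 / (-2611/170).
R1 ← R1 + 2/17·R3.
R2 ← R2 − 217/34·R3.
R4 ← R4 − 2967/340·R3.
R5 ← R5 + 7847/340·R3.
R4 ← R4 / (20017/52220).
R1 ← R1 + 6992/2611·R4.
R2 ← R2 + 3151/746·R4.
R3 ← R3 + 6591/5222·R4.
R5 ← R5 + 727/1492·R4.
R5 ← R5 / (72968/20017).
R1 ← R1 − 1442533/20017·R5.
R2 ← R2 − 2337107/20017·R5.
R3 ← R3 − 1366229/40034·R5.
R4 ← R4 − 559479/20017·R5.
Reading off the reduced rows gives x_1 = -3, x_2 = 0, x_3 = 1, x_4 = -3, x_5 = -5.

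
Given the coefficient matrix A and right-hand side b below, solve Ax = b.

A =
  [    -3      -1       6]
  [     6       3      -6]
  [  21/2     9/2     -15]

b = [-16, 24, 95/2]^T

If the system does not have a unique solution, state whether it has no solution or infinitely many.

no solution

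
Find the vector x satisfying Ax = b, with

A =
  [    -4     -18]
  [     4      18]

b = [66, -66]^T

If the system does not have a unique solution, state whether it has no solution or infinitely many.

infinitely many solutions

Row-reduce:
R1 ← R1 / (-4).
R2 ← R2 − 4·R1.
Rank is 1 with 2 unknowns, leaving x_2 free.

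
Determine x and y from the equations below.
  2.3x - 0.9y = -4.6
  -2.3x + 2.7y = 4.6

x = -2, y = 0

Row-reduce the augmented matrix:
R1 ← R1 / (23/10).
R2 ← R2 + 23/10·R1.
R2 ← R2 / (9/5).
R1 ← R1 + 9/23·R2.
Reading off the reduced rows gives x = -2, y = 0.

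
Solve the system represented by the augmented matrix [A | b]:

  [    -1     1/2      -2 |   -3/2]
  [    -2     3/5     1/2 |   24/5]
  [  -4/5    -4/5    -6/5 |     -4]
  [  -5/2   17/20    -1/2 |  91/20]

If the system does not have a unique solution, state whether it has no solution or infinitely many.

Row-reduce:
R1 ← R1 / (-1).
R2 ← R2 + 2·R1.
R3 ← R3 + 4/5·R1.
R4 ← R4 + 5/2·R1.
R2 ← R2 / (-2/5).
R1 ← R1 + 1/2·R2.
R3 ← R3 + 6/5·R2.
R4 ← R4 + 2/5·R2.
R3 ← R3 / (-131/10).
R1 ← R1 + 29/8·R3.
R2 ← R2 + 45/4·R3.
Row 4 reduces to 0 = 1/2, a contradiction. The system is inconsistent.

no solution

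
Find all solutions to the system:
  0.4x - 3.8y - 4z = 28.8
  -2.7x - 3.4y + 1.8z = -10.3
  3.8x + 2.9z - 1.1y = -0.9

x = 3, y = -2, z = -5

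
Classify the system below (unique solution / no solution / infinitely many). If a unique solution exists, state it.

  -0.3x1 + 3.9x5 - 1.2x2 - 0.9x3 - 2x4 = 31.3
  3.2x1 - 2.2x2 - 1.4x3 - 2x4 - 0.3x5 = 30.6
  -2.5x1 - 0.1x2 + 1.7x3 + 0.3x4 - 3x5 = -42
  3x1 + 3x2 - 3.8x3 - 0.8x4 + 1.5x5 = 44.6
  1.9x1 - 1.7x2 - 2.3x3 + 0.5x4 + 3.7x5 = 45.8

Row-reduce the augmented matrix:
R1 ← R1 / (-3/10).
R2 ← R2 − 16/5·R1.
R3 ← R3 + 5/2·R1.
R4 ← R4 − 3·R1.
R5 ← R5 − 19/10·R1.
R2 ← R2 / (-15).
R1 ← R1 − 4·R2.
R3 ← R3 − 99/10·R2.
R4 ← R4 + 9·R2.
R5 ← R5 + 93/10·R2.
R3 ← R3 / (97/50).
R1 ← R1 − 1/15·R3.
R2 ← R2 − 11/15·R3.
R4 ← R4 + 31/5·R3.
R5 ← R5 + 59/50·R3.
R4 ← R4 / (-2609/1455).
R1 ← R1 − 341/873·R4.
R2 ← R2 − 841/873·R4.
R3 ← R3 − 235/291·R4.
R5 ← R5 − 4733/1455·R4.
R5 ← R5 / (-1401406/65225).
R1 ← R1 + 52401/13045·R5.
R2 ← R2 + 139413/26090·R5.
R3 ← R3 + 117816/13045·R5.
R4 ← R4 − 154527/26090·R5.
Reading off the reduced rows gives x1 = 6, x2 = -1, x3 = -5, x4 = -2, x5 = 6.

x1 = 6, x2 = -1, x3 = -5, x4 = -2, x5 = 6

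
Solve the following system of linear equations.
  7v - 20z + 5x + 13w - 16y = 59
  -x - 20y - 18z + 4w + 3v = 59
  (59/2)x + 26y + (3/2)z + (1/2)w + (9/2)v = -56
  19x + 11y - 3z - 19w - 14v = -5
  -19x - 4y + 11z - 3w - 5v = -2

infinitely many solutions

Row-reduce:
R1 ← R1 / (5).
R2 ← R2 + 1·R1.
R3 ← R3 − 59/2·R1.
R4 ← R4 − 19·R1.
R5 ← R5 + 19·R1.
R2 ← R2 / (-116/5).
R1 ← R1 + 16/5·R2.
R3 ← R3 − 602/5·R2.
R4 ← R4 − 359/5·R2.
R5 ← R5 + 324/5·R2.
R3 ← R3 / (309/58).
R1 ← R1 + 28/29·R3.
R2 ← R2 − 55/58·R3.
R4 ← R4 − 285/58·R3.
R5 ← R5 + 103/29·R3.
R4 ← R4 / (-3825/412).
R1 ← R1 + 609/103·R4.
R2 ← R2 − 2959/412·R4.
R3 ← R3 + 811/103·R4.
Rank is 4 with 5 unknowns, leaving v free.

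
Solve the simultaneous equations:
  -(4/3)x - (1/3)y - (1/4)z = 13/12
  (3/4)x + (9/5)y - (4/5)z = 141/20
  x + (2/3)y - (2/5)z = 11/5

x = -1, y = 3, z = -3

Row-reduce the augmented matrix:
R1 ← R1 / (-4/3).
R2 ← R2 − 3/4·R1.
R3 ← R3 − 1·R1.
R2 ← R2 / (129/80).
R1 ← R1 − 1/4·R2.
R3 ← R3 − 5/12·R2.
R3 ← R3 / (-31/90).
R1 ← R1 − 1/3·R3.
R2 ← R2 + 7/12·R3.
Reading off the reduced rows gives x = -1, y = 3, z = -3.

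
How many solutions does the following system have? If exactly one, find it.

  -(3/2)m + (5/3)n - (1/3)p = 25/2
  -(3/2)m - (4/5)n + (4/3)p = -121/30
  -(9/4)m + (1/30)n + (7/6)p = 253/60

Row-reduce:
R1 ← R1 / (-3/2).
R2 ← R2 + 3/2·R1.
R3 ← R3 + 9/4·R1.
R2 ← R2 / (-37/15).
R1 ← R1 + 10/9·R2.
R3 ← R3 + 37/15·R2.
Row 3 reduces to 0 = 2, a contradiction. The system is inconsistent.

no solution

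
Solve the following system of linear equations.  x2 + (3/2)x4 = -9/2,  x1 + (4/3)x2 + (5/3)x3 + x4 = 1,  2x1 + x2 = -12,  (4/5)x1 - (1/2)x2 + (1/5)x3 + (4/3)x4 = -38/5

Row-reduce the augmented matrix:
Swap R1 and R2.
R3 ← R3 − 2·R1.
R4 ← R4 − 4/5·R1.
R1 ← R1 − 4/3·R2.
R3 ← R3 + 5/3·R2.
R4 ← R4 + 47/30·R2.
R3 ← R3 / (-10/3).
R1 ← R1 − 5/3·R3.
R4 ← R4 + 17/15·R3.
R4 ← R4 / (407/150).
R1 ← R1 + 3/4·R4.
R2 ← R2 − 3/2·R4.
R3 ← R3 + 3/20·R4.
Reading off the reduced rows gives x1 = -6, x2 = 0, x3 = 6, x4 = -3.

x1 = -6, x2 = 0, x3 = 6, x4 = -3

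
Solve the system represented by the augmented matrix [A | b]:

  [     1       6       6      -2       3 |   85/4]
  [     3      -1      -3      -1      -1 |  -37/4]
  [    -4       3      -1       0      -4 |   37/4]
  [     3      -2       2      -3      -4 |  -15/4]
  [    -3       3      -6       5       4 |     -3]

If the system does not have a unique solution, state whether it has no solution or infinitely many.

Row-reduce the augmented matrix:
R2 ← R2 − 3·R1.
R3 ← R3 + 4·R1.
R4 ← R4 − 3·R1.
R5 ← R5 + 3·R1.
R2 ← R2 / (-19).
R1 ← R1 − 6·R2.
R3 ← R3 − 27·R2.
R4 ← R4 + 20·R2.
R5 ← R5 − 21·R2.
R3 ← R3 / (-130/19).
R1 ← R1 + 12/19·R3.
R2 ← R2 − 21/19·R3.
R4 ← R4 − 116/19·R3.
R5 ← R5 + 213/19·R3.
R4 ← R4 / (-199/65).
R1 ← R1 + 22/65·R4.
R2 ← R2 + 53/130·R4.
R3 ← R3 − 17/130·R4.
R5 ← R5 − 779/130·R4.
R5 ← R5 / (-1419/398).
R1 ← R1 − 259/199·R5.
R2 ← R2 − 235/398·R5.
R3 ← R3 − 225/398·R5.
R4 ← R4 − 521/199·R5.
Reading off the reduced rows gives x_1 = -2, x_2 = 7/4, x_3 = 1, x_4 = -9/4, x_5 = 3/4.

x_1 = -2, x_2 = 7/4, x_3 = 1, x_4 = -9/4, x_5 = 3/4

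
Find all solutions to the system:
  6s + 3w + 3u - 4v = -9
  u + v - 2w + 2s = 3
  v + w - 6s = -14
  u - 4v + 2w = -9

Row-reduce the augmented matrix:
R1 ← R1 / (3).
R2 ← R2 − 1·R1.
R4 ← R4 − 1·R1.
R2 ← R2 / (7/3).
R1 ← R1 + 4/3·R2.
R3 ← R3 − 1·R2.
R4 ← R4 + 8/3·R2.
R3 ← R3 / (16/7).
R1 ← R1 + 5/7·R3.
R2 ← R2 + 9/7·R3.
R4 ← R4 + 17/7·R3.
R4 ← R4 / (-67/8).
R1 ← R1 − 1/8·R4.
R2 ← R2 + 27/8·R4.
R3 ← R3 + 21/8·R4.
Reading off the reduced rows gives u = -5, v = 0, w = -2, s = 2.

u = -5, v = 0, w = -2, s = 2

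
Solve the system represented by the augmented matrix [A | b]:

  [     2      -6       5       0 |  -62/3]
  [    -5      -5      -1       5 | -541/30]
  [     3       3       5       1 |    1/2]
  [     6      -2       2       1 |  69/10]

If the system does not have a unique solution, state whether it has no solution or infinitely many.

Row-reduce the augmented matrix:
R1 ← R1 / (2).
R2 ← R2 + 5·R1.
R3 ← R3 − 3·R1.
R4 ← R4 − 6·R1.
R2 ← R2 / (-20).
R1 ← R1 + 3·R2.
R3 ← R3 − 12·R2.
R4 ← R4 − 16·R2.
R3 ← R3 / (22/5).
R1 ← R1 − 31/40·R3.
R2 ← R2 + 23/40·R3.
R4 ← R4 + 19/5·R3.
R4 ← R4 / (93/11).
R1 ← R1 + 16/11·R4.
R2 ← R2 − 3/11·R4.
R3 ← R3 − 10/11·R4.
Reading off the reduced rows gives x_1 = 8/3, x_2 = 2, x_3 = -14/5, x_4 = 1/2.

x_1 = 8/3, x_2 = 2, x_3 = -14/5, x_4 = 1/2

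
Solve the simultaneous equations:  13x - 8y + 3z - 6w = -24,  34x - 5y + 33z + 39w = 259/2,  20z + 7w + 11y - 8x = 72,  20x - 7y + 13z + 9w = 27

Row-reduce:
R1 ← R1 / (13).
R2 ← R2 − 34·R1.
R3 ← R3 + 8·R1.
R4 ← R4 − 20·R1.
R2 ← R2 / (207/13).
R1 ← R1 + 8/13·R2.
R3 ← R3 − 79/13·R2.
R4 ← R4 − 69/13·R2.
R3 ← R3 / (845/69).
R1 ← R1 − 83/69·R3.
R2 ← R2 − 109/69·R3.
Row 4 reduces to 0 = -1/6, a contradiction. The system is inconsistent.

no solution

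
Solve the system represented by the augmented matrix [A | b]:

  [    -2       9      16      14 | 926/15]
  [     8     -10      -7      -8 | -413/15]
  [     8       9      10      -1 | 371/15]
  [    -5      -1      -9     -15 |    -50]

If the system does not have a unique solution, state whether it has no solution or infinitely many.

Row-reduce the augmented matrix:
R1 ← R1 / (-2).
R2 ← R2 − 8·R1.
R3 ← R3 − 8·R1.
R4 ← R4 + 5·R1.
R2 ← R2 / (26).
R1 ← R1 + 9/2·R2.
R3 ← R3 − 45·R2.
R4 ← R4 + 47/2·R2.
R3 ← R3 / (-641/26).
R1 ← R1 − 97/52·R3.
R2 ← R2 − 57/26·R3.
R4 ← R4 − 131/52·R3.
R4 ← R4 / (-12159/1282).
R1 ← R1 + 1047/1282·R4.
R2 ← R2 + 417/641·R4.
R3 ← R3 − 730/641·R4.
Reading off the reduced rows gives x_1 = 2/5, x_2 = 0, x_3 = 7/3, x_4 = 9/5.

x_1 = 2/5, x_2 = 0, x_3 = 7/3, x_4 = 9/5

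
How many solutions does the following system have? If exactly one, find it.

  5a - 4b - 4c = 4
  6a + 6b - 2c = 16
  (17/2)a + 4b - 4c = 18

Row-reduce:
R1 ← R1 / (5).
R2 ← R2 − 6·R1.
R3 ← R3 − 17/2·R1.
R2 ← R2 / (54/5).
R1 ← R1 + 4/5·R2.
R3 ← R3 − 54/5·R2.
Rank is 2 with 3 unknowns, leaving c free.

infinitely many solutions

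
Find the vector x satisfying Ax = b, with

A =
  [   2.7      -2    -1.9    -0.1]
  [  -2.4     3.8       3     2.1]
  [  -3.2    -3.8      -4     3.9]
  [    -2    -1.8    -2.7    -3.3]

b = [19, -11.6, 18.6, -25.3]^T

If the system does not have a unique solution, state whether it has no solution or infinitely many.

x_1 = 5, x_2 = -4, x_3 = 1, x_4 = 6

Row-reduce the augmented matrix:
R1 ← R1 / (27/10).
R2 ← R2 + 12/5·R1.
R3 ← R3 + 16/5·R1.
R4 ← R4 + 2·R1.
R2 ← R2 / (91/45).
R1 ← R1 + 20/27·R2.
R3 ← R3 + 833/135·R2.
R4 ← R4 + 443/135·R2.
R3 ← R3 / (-439/195).
R1 ← R1 + 61/273·R3.
R2 ← R2 − 59/91·R3.
R4 ← R4 + 1081/546·R3.
R4 ← R4 / (-19388/2195).
R1 ← R1 + 125/439·R4.
R2 ← R2 − 3381/878·R4.
R3 ← R3 + 1934/439·R4.
Reading off the reduced rows gives x_1 = 5, x_2 = -4, x_3 = 1, x_4 = 6.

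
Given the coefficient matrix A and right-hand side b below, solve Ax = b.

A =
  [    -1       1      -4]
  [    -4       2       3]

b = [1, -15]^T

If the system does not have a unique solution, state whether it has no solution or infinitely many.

infinitely many solutions

Row-reduce:
R1 ← R1 / (-1).
R2 ← R2 + 4·R1.
R2 ← R2 / (-2).
R1 ← R1 + 1·R2.
Rank is 2 with 3 unknowns, leaving x_3 free.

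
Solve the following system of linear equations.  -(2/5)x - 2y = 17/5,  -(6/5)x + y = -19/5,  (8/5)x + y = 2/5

x = 3/2, y = -2

Row-reduce the augmented matrix:
R1 ← R1 / (-2/5).
R2 ← R2 + 6/5·R1.
R3 ← R3 − 8/5·R1.
R2 ← R2 / (7).
R1 ← R1 − 5·R2.
R3 ← R3 + 7·R2.
R3 reduces to 0 = 0, so the extra equation is consistent.
Reading off the reduced rows gives x = 3/2, y = -2.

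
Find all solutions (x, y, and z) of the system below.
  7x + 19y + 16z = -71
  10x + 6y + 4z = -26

infinitely many solutions

Row-reduce:
R1 ← R1 / (7).
R2 ← R2 − 10·R1.
R2 ← R2 / (-148/7).
R1 ← R1 − 19/7·R2.
Rank is 2 with 3 unknowns, leaving z free.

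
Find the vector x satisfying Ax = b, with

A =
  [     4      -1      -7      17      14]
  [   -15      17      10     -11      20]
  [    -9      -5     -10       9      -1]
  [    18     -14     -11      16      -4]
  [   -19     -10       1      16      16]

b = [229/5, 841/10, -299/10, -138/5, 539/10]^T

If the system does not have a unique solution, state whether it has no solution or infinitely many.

Row-reduce the augmented matrix:
R1 ← R1 / (4).
R2 ← R2 + 15·R1.
R3 ← R3 + 9·R1.
R4 ← R4 − 18·R1.
R5 ← R5 + 19·R1.
R2 ← R2 / (53/4).
R1 ← R1 + 1/4·R2.
R3 ← R3 + 29/4·R2.
R4 ← R4 + 19/2·R2.
R5 ← R5 + 59/4·R2.
R3 ← R3 / (-1836/53).
R1 ← R1 + 109/53·R3.
R2 ← R2 + 65/53·R3.
R4 ← R4 − 469/53·R3.
R5 ← R5 + 2668/53·R3.
R4 ← R4 / (-2971/918).
R1 ← R1 − 667/918·R4.
R2 ← R2 − 1181/918·R4.
R3 ← R3 + 2017/918·R4.
R5 ← R5 − 20594/459·R4.
R5 ← R5 / (301626/2971).
R1 ← R1 − 4024/2971·R5.
R2 ← R2 − 24615/5942·R5.
R3 ← R3 + 11879/2971·R5.
R4 ← R4 + 5335/5942·R5.
Reading off the reduced rows gives x_1 = 1/2, x_2 = 1, x_3 = 3, x_4 = 7/5, x_5 = 3.

x_1 = 1/2, x_2 = 1, x_3 = 3, x_4 = 7/5, x_5 = 3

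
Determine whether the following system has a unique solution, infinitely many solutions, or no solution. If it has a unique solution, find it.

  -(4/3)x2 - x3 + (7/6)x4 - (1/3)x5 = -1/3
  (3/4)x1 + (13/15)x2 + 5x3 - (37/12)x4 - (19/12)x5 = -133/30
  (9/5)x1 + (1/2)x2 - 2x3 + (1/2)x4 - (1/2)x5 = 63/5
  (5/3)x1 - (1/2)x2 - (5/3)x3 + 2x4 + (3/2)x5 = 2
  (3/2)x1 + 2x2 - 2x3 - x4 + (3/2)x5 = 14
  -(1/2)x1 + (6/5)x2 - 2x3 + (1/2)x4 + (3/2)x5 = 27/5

no solution

Row-reduce:
Swap R1 and R2.
R1 ← R1 / (3/4).
R3 ← R3 − 9/5·R1.
R4 ← R4 − 5/3·R1.
R5 ← R5 − 3/2·R1.
R6 ← R6 + 1/2·R1.
R2 ← R2 / (-4/3).
R1 ← R1 − 52/45·R2.
R3 ← R3 + 79/50·R2.
R4 ← R4 + 131/54·R2.
R5 ← R5 − 4/15·R2.
R6 ← R6 − 16/9·R2.
R3 ← R3 / (-2563/200).
R1 ← R1 − 29/5·R3.
R2 ← R2 − 3/4·R3.
R4 ← R4 + 263/24·R3.
R5 ← R5 + 61/5·R3.
R4 ← R4 / (808/699).
R1 ← R1 + 35/233·R4.
R2 ← R2 + 115/233·R4.
R3 ← R3 + 237/466·R4.
R5 ← R5 + 375/466·R4.
R5 ← R5 / (12437/4444).
R1 ← R1 + 905/2222·R5.
R2 ← R2 − 3375/2222·R5.
R3 ← R3 − 3539/4444·R5.
R4 ← R4 − 4739/2222·R5.
Row 6 reduces to 0 = 2, a contradiction. The system is inconsistent.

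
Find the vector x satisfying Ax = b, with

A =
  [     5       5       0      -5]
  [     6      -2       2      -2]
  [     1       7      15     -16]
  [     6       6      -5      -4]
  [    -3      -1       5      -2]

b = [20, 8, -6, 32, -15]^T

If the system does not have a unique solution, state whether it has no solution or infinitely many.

Row-reduce:
R1 ← R1 / (5).
R2 ← R2 − 6·R1.
R3 ← R3 − 1·R1.
R4 ← R4 − 6·R1.
R5 ← R5 + 3·R1.
R2 ← R2 / (-8).
R1 ← R1 − 1·R2.
R3 ← R3 − 6·R2.
R5 ← R5 − 2·R2.
R3 ← R3 / (33/2).
R1 ← R1 − 1/4·R3.
R2 ← R2 + 1/4·R3.
R4 ← R4 + 5·R3.
R5 ← R5 − 11/2·R3.
R4 ← R4 / (-18/11).
R1 ← R1 + 7/22·R4.
R2 ← R2 + 15/22·R4.
R3 ← R3 + 8/11·R4.
Row 5 reduces to 0 = 1/3, a contradiction. The system is inconsistent.

no solution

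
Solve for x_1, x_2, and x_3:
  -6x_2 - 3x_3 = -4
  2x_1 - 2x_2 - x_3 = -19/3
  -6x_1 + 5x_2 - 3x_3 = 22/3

x_1 = -5/2, x_2 = -1/3, x_3 = 2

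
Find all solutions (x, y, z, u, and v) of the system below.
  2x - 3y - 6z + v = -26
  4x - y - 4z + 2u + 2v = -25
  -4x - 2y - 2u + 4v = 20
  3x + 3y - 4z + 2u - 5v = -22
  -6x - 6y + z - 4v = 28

Row-reduce the augmented matrix:
R1 ← R1 / (2).
R2 ← R2 − 4·R1.
R3 ← R3 + 4·R1.
R4 ← R4 − 3·R1.
R5 ← R5 + 6·R1.
R2 ← R2 / (5).
R1 ← R1 + 3/2·R2.
R3 ← R3 + 8·R2.
R4 ← R4 − 15/2·R2.
R5 ← R5 + 15·R2.
R3 ← R3 / (4/5).
R1 ← R1 + 3/5·R3.
R2 ← R2 − 8/5·R3.
R4 ← R4 + 7·R3.
R5 ← R5 − 7·R3.
R4 ← R4 / (19/2).
R1 ← R1 − 3/2·R4.
R2 ← R2 + 2·R4.
R3 ← R3 − 3/2·R4.
R5 ← R5 + 9/2·R4.
R5 ← R5 / (-1205/38).
R1 ← R1 + 43/19·R5.
R2 ← R2 + 44/19·R5.
R3 ← R3 − 9/38·R5.
R4 ← R4 − 92/19·R5.
Reading off the reduced rows gives x = -6, y = 1, z = 2, u = 3, v = 1.

x = -6, y = 1, z = 2, u = 3, v = 1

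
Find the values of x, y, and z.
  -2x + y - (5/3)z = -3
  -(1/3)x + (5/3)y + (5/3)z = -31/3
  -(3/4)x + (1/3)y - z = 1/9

x = 8/3, y = -8/3, z = -3

Row-reduce the augmented matrix:
R1 ← R1 / (-2).
R2 ← R2 + 1/3·R1.
R3 ← R3 + 3/4·R1.
R2 ← R2 / (3/2).
R1 ← R1 + 1/2·R2.
R3 ← R3 + 1/24·R2.
R3 ← R3 / (-26/81).
R1 ← R1 − 40/27·R3.
R2 ← R2 − 35/27·R3.
Reading off the reduced rows gives x = 8/3, y = -8/3, z = -3.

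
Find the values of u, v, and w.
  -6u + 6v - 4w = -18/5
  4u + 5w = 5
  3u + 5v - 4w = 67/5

u = 2, v = 1, w = -3/5

Row-reduce the augmented matrix:
R1 ← R1 / (-6).
R2 ← R2 − 4·R1.
R3 ← R3 − 3·R1.
R2 ← R2 / (4).
R1 ← R1 + 1·R2.
R3 ← R3 − 8·R2.
R3 ← R3 / (-32/3).
R1 ← R1 − 5/4·R3.
R2 ← R2 − 7/12·R3.
Reading off the reduced rows gives u = 2, v = 1, w = -3/5.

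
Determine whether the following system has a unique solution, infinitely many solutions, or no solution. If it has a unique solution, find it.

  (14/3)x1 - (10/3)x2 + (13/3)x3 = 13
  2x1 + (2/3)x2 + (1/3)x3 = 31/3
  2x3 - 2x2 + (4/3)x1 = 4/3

infinitely many solutions

Row-reduce:
R1 ← R1 / (14/3).
R2 ← R2 − 2·R1.
R3 ← R3 − 4/3·R1.
R2 ← R2 / (44/21).
R1 ← R1 + 5/7·R2.
R3 ← R3 + 22/21·R2.
Rank is 2 with 3 unknowns, leaving x3 free.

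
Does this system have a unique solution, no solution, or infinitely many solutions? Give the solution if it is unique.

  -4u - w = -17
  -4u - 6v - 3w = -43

infinitely many solutions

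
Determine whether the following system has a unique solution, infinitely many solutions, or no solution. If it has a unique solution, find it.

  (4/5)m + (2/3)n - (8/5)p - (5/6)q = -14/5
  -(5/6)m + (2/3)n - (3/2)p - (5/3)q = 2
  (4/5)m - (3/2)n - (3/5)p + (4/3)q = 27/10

Row-reduce:
R1 ← R1 / (4/5).
R2 ← R2 + 5/6·R1.
R3 ← R3 − 4/5·R1.
R2 ← R2 / (49/36).
R1 ← R1 − 5/6·R2.
R3 ← R3 + 13/6·R2.
R3 ← R3 / (-198/49).
R1 ← R1 + 3/49·R3.
R2 ← R2 + 114/49·R3.
Rank is 3 with 4 unknowns, leaving q free.

infinitely many solutions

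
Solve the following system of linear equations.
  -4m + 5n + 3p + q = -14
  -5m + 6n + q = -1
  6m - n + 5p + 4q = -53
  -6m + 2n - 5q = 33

Row-reduce the augmented matrix:
R1 ← R1 / (-4).
R2 ← R2 + 5·R1.
R3 ← R3 − 6·R1.
R4 ← R4 + 6·R1.
R2 ← R2 / (-1/4).
R1 ← R1 + 5/4·R2.
R3 ← R3 − 13/2·R2.
R4 ← R4 + 11/2·R2.
R3 ← R3 / (-88).
R1 ← R1 − 18·R3.
R2 ← R2 − 15·R3.
R4 ← R4 − 78·R3.
R4 ← R4 / (-83/44).
R1 ← R1 − 35/44·R4.
R2 ← R2 − 73/88·R4.
R3 ← R3 − 1/88·R4.
Reading off the reduced rows gives m = -4, n = -3, p = -4, q = -3.

m = -4, n = -3, p = -4, q = -3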